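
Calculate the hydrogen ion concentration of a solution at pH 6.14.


[H+] = 10^(-pH)
[H+] = 10^(-6.14)
[H+] = 7.244e-07 M

7.244e-07 M


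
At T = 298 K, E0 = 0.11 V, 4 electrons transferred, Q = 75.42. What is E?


E = E0 - (RT/nF) * ln(Q)
E = 0.11 - (8.314 * 298 / (4 * 96485)) * ln(75.42)
E = 0.0822 V

0.0822 V


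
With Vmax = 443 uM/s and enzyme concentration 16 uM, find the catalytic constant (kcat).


kcat = Vmax / [E]t
kcat = 443 / 16
kcat = 27.6875 s^-1

27.6875 s^-1


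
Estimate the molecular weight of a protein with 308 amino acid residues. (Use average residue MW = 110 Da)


MW = n_residues * 110 Da
MW = 308 * 110
MW = 33880 Da

33880 Da


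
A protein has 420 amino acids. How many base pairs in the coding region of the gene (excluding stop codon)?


Each amino acid = 1 codon = 3 bp
bp = 420 * 3 = 1260 bp

1260 bp


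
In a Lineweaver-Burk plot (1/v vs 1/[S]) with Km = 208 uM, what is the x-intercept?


x-intercept = -1/Km
= -1/208
= -0.0048 1/uM

-0.0048 1/uM


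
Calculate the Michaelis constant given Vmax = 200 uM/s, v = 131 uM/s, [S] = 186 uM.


Km = [S] * (Vmax - v) / v
Km = 186 * (200 - 131) / 131
Km = 97.9695 uM

97.9695 uM


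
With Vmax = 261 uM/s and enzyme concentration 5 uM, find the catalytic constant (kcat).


kcat = Vmax / [E]t
kcat = 261 / 5
kcat = 52.2 s^-1

52.2 s^-1


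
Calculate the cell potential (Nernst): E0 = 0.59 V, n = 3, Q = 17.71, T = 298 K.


E = E0 - (RT/nF) * ln(Q)
E = 0.59 - (8.314 * 298 / (3 * 96485)) * ln(17.71)
E = 0.5654 V

0.5654 V


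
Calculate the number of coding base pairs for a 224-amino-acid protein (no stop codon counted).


Each amino acid = 1 codon = 3 bp
bp = 224 * 3 = 672 bp

672 bp


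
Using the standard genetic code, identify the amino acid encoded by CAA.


Standard genetic code lookup.
Codon CAA -> Gln

Gln


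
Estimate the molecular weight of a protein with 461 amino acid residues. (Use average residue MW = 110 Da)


MW = n_residues * 110 Da
MW = 461 * 110
MW = 50710 Da

50710 Da


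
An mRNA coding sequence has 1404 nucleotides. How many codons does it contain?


codons = nucleotides / 3
codons = 1404 / 3 = 468

468


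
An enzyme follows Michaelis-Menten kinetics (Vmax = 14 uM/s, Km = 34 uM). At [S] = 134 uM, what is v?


v = Vmax * [S] / (Km + [S])
v = 14 * 134 / (34 + 134)
v = 11.1667 uM/s

11.1667 uM/s


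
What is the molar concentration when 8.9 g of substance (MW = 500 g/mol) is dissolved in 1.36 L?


C = (mass / MW) / volume
C = (8.9 / 500) / 1.36
C = 0.0131 M

0.0131 M


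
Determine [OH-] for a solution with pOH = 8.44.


[OH-] = 10^(-pOH)
[OH-] = 10^(-8.44)
[OH-] = 3.631e-09 M

3.631e-09 M


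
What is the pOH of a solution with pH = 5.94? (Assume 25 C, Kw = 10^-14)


pOH = 14 - pH
pOH = 14 - 5.94
pOH = 8.06

8.06


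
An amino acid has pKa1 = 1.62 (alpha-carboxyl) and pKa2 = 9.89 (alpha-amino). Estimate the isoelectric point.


pI = (pKa1 + pKa2) / 2
pI = (1.62 + 9.89) / 2
pI = 5.755

5.755


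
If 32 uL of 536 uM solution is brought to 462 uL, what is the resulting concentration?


C2 = C1 * V1 / V2
C2 = 536 * 32 / 462
C2 = 37.1255 uM

37.1255 uM


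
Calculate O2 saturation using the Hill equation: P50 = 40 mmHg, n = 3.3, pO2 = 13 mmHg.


Y = pO2^n / (P50^n + pO2^n)
Y = 13^3.3 / (40^3.3 + 13^3.3)
Y = 2.39%

2.39%


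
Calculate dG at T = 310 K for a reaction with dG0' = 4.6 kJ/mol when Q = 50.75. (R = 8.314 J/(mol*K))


dG = dG0' + RT * ln(Q) / 1000
dG = 4.6 + 8.314 * 310 * ln(50.75) / 1000
dG = 14.721 kJ/mol

14.721 kJ/mol


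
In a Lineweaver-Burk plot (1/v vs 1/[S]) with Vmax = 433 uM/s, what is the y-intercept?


y-intercept = 1/Vmax
= 1/433
= 0.0023 s/uM

0.0023 s/uM


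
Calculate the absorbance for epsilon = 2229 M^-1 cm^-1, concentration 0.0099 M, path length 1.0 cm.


A = epsilon * c * l
A = 2229 * 0.0099 * 1.0
A = 22.0671

22.0671


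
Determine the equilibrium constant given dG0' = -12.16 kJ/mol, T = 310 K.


Keq = exp(-dG0 * 1000 / (R * T))
Keq = exp(-(-12.16) * 1000 / (8.314 * 310))
Keq = 111.9489

111.9489


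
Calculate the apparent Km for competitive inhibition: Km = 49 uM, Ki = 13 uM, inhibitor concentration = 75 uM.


Km_app = Km * (1 + [I]/Ki)
Km_app = 49 * (1 + 75/13)
Km_app = 331.6923 uM

331.6923 uM


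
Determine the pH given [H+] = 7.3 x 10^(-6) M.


pH = -log10([H+])
pH = -log10(7.3 x 10^(-6))
pH = 5.1367

5.1367


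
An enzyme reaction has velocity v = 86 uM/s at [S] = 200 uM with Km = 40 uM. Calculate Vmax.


Vmax = v * (Km + [S]) / [S]
Vmax = 86 * (40 + 200) / 200
Vmax = 103.2 uM/s

103.2 uM/s


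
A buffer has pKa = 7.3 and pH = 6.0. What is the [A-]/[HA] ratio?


[A-]/[HA] = 10^(pH - pKa)
= 10^(6.0 - 7.3)
= 0.0501

0.0501


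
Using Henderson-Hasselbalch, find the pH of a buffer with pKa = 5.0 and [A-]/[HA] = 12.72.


pH = pKa + log10([A-]/[HA])
pH = 5.0 + log10(12.72)
pH = 6.1045

6.1045


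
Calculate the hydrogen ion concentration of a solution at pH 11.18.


[H+] = 10^(-pH)
[H+] = 10^(-11.18)
[H+] = 6.607e-12 M

6.607e-12 M


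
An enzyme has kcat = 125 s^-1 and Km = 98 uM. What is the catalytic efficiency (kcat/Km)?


Catalytic efficiency = kcat / Km
= 125 / 98
= 1.2755 uM^-1*s^-1

1.2755 uM^-1*s^-1


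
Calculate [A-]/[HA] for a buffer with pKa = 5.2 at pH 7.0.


[A-]/[HA] = 10^(pH - pKa)
= 10^(7.0 - 5.2)
= 63.0957

63.0957


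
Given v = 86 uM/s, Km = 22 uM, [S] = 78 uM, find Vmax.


Vmax = v * (Km + [S]) / [S]
Vmax = 86 * (22 + 78) / 78
Vmax = 110.2564 uM/s

110.2564 uM/s


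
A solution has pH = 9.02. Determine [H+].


[H+] = 10^(-pH)
[H+] = 10^(-9.02)
[H+] = 9.550e-10 M

9.550e-10 M


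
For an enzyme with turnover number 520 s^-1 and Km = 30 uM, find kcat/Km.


Catalytic efficiency = kcat / Km
= 520 / 30
= 17.3333 uM^-1*s^-1

17.3333 uM^-1*s^-1


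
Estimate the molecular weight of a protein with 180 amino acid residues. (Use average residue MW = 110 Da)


MW = n_residues * 110 Da
MW = 180 * 110
MW = 19800 Da

19800 Da


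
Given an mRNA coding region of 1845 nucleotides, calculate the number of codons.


codons = nucleotides / 3
codons = 1845 / 3 = 615

615


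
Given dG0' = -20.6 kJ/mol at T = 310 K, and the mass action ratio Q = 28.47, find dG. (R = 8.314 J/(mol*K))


dG = dG0' + RT * ln(Q) / 1000
dG = -20.6 + 8.314 * 310 * ln(28.47) / 1000
dG = -11.9689 kJ/mol

-11.9689 kJ/mol


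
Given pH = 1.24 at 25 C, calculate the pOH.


pOH = 14 - pH
pOH = 14 - 1.24
pOH = 12.76

12.76


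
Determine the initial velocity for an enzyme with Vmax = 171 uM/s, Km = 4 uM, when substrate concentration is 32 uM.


v = Vmax * [S] / (Km + [S])
v = 171 * 32 / (4 + 32)
v = 152.0 uM/s

152.0 uM/s


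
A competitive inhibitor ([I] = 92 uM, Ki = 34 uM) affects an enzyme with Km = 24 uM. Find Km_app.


Km_app = Km * (1 + [I]/Ki)
Km_app = 24 * (1 + 92/34)
Km_app = 88.9412 uM

88.9412 uM


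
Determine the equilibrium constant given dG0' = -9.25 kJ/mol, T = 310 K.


Keq = exp(-dG0 * 1000 / (R * T))
Keq = exp(-(-9.25) * 1000 / (8.314 * 310))
Keq = 36.1968

36.1968


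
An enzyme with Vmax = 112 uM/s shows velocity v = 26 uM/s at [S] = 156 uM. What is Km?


Km = [S] * (Vmax - v) / v
Km = 156 * (112 - 26) / 26
Km = 516.0 uM

516.0 uM


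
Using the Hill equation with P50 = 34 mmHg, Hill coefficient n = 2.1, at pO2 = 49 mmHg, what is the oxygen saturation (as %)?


Y = pO2^n / (P50^n + pO2^n)
Y = 49^2.1 / (34^2.1 + 49^2.1)
Y = 68.3%

68.3%


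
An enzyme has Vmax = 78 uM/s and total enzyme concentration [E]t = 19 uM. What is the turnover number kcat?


kcat = Vmax / [E]t
kcat = 78 / 19
kcat = 4.1053 s^-1

4.1053 s^-1


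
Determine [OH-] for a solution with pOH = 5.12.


[OH-] = 10^(-pOH)
[OH-] = 10^(-5.12)
[OH-] = 7.586e-06 M

7.586e-06 M


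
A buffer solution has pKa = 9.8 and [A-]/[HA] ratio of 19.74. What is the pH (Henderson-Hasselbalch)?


pH = pKa + log10([A-]/[HA])
pH = 9.8 + log10(19.74)
pH = 11.0953

11.0953


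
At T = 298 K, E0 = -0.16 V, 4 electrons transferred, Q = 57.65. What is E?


E = E0 - (RT/nF) * ln(Q)
E = -0.16 - (8.314 * 298 / (4 * 96485)) * ln(57.65)
E = -0.186 V

-0.186 V


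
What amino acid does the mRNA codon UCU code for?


Standard genetic code lookup.
Codon UCU -> Ser

Ser


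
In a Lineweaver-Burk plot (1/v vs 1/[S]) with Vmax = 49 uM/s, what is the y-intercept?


y-intercept = 1/Vmax
= 1/49
= 0.0204 s/uM

0.0204 s/uM


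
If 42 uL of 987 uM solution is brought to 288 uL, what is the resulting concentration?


C2 = C1 * V1 / V2
C2 = 987 * 42 / 288
C2 = 143.9375 uM

143.9375 uM


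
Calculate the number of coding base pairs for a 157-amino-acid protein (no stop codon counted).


Each amino acid = 1 codon = 3 bp
bp = 157 * 3 = 471 bp

471 bp


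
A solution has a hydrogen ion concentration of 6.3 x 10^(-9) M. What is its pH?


pH = -log10([H+])
pH = -log10(6.3 x 10^(-9))
pH = 8.2007

8.2007


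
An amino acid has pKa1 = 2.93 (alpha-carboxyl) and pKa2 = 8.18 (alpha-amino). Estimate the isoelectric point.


pI = (pKa1 + pKa2) / 2
pI = (2.93 + 8.18) / 2
pI = 5.555

5.555


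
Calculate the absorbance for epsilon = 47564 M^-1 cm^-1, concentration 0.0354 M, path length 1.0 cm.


A = epsilon * c * l
A = 47564 * 0.0354 * 1.0
A = 1683.7656

1683.7656


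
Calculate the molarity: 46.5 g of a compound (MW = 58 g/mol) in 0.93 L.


C = (mass / MW) / volume
C = (46.5 / 58) / 0.93
C = 0.8621 M

0.8621 M


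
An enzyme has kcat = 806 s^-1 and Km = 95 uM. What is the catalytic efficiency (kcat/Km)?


Catalytic efficiency = kcat / Km
= 806 / 95
= 8.4842 uM^-1*s^-1

8.4842 uM^-1*s^-1


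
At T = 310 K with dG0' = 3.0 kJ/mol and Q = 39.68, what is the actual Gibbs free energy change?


dG = dG0' + RT * ln(Q) / 1000
dG = 3.0 + 8.314 * 310 * ln(39.68) / 1000
dG = 12.4868 kJ/mol

12.4868 kJ/mol


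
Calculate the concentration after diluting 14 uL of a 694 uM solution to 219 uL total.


C2 = C1 * V1 / V2
C2 = 694 * 14 / 219
C2 = 44.3653 uM

44.3653 uM


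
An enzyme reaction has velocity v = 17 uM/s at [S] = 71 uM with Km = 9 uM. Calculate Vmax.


Vmax = v * (Km + [S]) / [S]
Vmax = 17 * (9 + 71) / 71
Vmax = 19.1549 uM/s

19.1549 uM/s


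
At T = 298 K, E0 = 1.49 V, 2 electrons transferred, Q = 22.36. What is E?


E = E0 - (RT/nF) * ln(Q)
E = 1.49 - (8.314 * 298 / (2 * 96485)) * ln(22.36)
E = 1.4501 V

1.4501 V


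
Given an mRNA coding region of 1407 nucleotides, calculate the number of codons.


codons = nucleotides / 3
codons = 1407 / 3 = 469

469


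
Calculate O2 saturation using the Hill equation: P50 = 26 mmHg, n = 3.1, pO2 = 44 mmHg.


Y = pO2^n / (P50^n + pO2^n)
Y = 44^3.1 / (26^3.1 + 44^3.1)
Y = 83.63%

83.63%


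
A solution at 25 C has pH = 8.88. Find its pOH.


pOH = 14 - pH
pOH = 14 - 8.88
pOH = 5.12

5.12


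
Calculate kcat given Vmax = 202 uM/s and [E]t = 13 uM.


kcat = Vmax / [E]t
kcat = 202 / 13
kcat = 15.5385 s^-1

15.5385 s^-1


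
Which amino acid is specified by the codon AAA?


Standard genetic code lookup.
Codon AAA -> Lys

Lys


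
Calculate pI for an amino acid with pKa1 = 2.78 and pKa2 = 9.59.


pI = (pKa1 + pKa2) / 2
pI = (2.78 + 9.59) / 2
pI = 6.185

6.185


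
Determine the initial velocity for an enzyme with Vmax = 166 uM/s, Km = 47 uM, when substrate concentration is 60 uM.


v = Vmax * [S] / (Km + [S])
v = 166 * 60 / (47 + 60)
v = 93.0841 uM/s

93.0841 uM/s


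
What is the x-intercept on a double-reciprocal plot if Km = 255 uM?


x-intercept = -1/Km
= -1/255
= -0.0039 1/uM

-0.0039 1/uM


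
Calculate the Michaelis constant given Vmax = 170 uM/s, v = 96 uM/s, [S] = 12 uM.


Km = [S] * (Vmax - v) / v
Km = 12 * (170 - 96) / 96
Km = 9.25 uM

9.25 uM


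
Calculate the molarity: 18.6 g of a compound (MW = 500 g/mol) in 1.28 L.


C = (mass / MW) / volume
C = (18.6 / 500) / 1.28
C = 0.0291 M

0.0291 M


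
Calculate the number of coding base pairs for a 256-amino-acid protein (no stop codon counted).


Each amino acid = 1 codon = 3 bp
bp = 256 * 3 = 768 bp

768 bp


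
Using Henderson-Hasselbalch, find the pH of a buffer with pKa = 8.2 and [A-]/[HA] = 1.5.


pH = pKa + log10([A-]/[HA])
pH = 8.2 + log10(1.5)
pH = 8.3761

8.3761


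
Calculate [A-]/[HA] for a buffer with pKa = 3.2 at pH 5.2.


[A-]/[HA] = 10^(pH - pKa)
= 10^(5.2 - 3.2)
= 100.0

100.0


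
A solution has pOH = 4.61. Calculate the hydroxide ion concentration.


[OH-] = 10^(-pOH)
[OH-] = 10^(-4.61)
[OH-] = 2.455e-05 M

2.455e-05 M


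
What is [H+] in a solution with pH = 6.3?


[H+] = 10^(-pH)
[H+] = 10^(-6.3)
[H+] = 5.012e-07 M

5.012e-07 M


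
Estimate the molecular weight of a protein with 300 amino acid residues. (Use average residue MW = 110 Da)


MW = n_residues * 110 Da
MW = 300 * 110
MW = 33000 Da

33000 Da


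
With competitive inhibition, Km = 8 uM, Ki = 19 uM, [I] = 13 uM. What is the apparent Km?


Km_app = Km * (1 + [I]/Ki)
Km_app = 8 * (1 + 13/19)
Km_app = 13.4737 uM

13.4737 uM


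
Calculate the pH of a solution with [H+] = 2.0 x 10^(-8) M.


pH = -log10([H+])
pH = -log10(2.0 x 10^(-8))
pH = 7.699

7.699


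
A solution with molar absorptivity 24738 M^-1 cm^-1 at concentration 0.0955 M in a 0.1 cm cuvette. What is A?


A = epsilon * c * l
A = 24738 * 0.0955 * 0.1
A = 236.2479

236.2479


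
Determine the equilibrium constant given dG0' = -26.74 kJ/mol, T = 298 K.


Keq = exp(-dG0 * 1000 / (R * T))
Keq = exp(-(-26.74) * 1000 / (8.314 * 298))
Keq = 48670.3156

48670.3156


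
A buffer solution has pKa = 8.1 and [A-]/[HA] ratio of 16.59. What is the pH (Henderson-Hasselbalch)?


pH = pKa + log10([A-]/[HA])
pH = 8.1 + log10(16.59)
pH = 9.3198

9.3198


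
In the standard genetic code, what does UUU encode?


Standard genetic code lookup.
Codon UUU -> Phe

Phe


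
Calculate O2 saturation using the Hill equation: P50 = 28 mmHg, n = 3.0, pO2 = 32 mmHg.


Y = pO2^n / (P50^n + pO2^n)
Y = 32^3.0 / (28^3.0 + 32^3.0)
Y = 59.88%

59.88%


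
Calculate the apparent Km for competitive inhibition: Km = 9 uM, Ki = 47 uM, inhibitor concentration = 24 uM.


Km_app = Km * (1 + [I]/Ki)
Km_app = 9 * (1 + 24/47)
Km_app = 13.5957 uM

13.5957 uM


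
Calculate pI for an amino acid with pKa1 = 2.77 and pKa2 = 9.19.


pI = (pKa1 + pKa2) / 2
pI = (2.77 + 9.19) / 2
pI = 5.98

5.98


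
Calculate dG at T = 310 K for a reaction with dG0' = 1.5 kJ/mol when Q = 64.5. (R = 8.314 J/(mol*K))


dG = dG0' + RT * ln(Q) / 1000
dG = 1.5 + 8.314 * 310 * ln(64.5) / 1000
dG = 12.2389 kJ/mol

12.2389 kJ/mol


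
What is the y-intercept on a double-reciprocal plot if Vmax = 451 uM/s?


y-intercept = 1/Vmax
= 1/451
= 0.0022 s/uM

0.0022 s/uM


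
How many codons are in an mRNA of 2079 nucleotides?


codons = nucleotides / 3
codons = 2079 / 3 = 693

693


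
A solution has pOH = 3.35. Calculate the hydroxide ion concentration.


[OH-] = 10^(-pOH)
[OH-] = 10^(-3.35)
[OH-] = 4.467e-04 M

4.467e-04 M


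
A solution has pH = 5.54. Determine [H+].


[H+] = 10^(-pH)
[H+] = 10^(-5.54)
[H+] = 2.884e-06 M

2.884e-06 M


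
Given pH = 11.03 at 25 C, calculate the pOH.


pOH = 14 - pH
pOH = 14 - 11.03
pOH = 2.97

2.97


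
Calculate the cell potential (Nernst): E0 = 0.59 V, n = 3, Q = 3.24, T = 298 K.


E = E0 - (RT/nF) * ln(Q)
E = 0.59 - (8.314 * 298 / (3 * 96485)) * ln(3.24)
E = 0.5799 V

0.5799 V


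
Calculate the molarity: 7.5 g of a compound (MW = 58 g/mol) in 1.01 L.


C = (mass / MW) / volume
C = (7.5 / 58) / 1.01
C = 0.128 M

0.128 M


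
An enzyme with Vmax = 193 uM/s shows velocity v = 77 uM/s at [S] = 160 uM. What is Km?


Km = [S] * (Vmax - v) / v
Km = 160 * (193 - 77) / 77
Km = 241.039 uM

241.039 uM


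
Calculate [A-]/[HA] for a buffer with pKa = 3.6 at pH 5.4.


[A-]/[HA] = 10^(pH - pKa)
= 10^(5.4 - 3.6)
= 63.0957

63.0957


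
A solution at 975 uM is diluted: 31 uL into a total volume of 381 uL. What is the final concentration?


C2 = C1 * V1 / V2
C2 = 975 * 31 / 381
C2 = 79.3307 uM

79.3307 uM


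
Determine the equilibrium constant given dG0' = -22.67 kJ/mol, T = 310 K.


Keq = exp(-dG0 * 1000 / (R * T))
Keq = exp(-(-22.67) * 1000 / (8.314 * 310))
Keq = 6607.0354

6607.0354


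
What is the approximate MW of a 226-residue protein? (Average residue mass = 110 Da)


MW = n_residues * 110 Da
MW = 226 * 110
MW = 24860 Da

24860 Da


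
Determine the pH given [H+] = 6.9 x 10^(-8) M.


pH = -log10([H+])
pH = -log10(6.9 x 10^(-8))
pH = 7.1612

7.1612


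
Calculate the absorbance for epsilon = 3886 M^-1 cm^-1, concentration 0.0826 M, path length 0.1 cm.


A = epsilon * c * l
A = 3886 * 0.0826 * 0.1
A = 32.0984

32.0984


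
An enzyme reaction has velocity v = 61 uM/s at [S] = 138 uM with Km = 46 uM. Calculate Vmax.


Vmax = v * (Km + [S]) / [S]
Vmax = 61 * (46 + 138) / 138
Vmax = 81.3333 uM/s

81.3333 uM/s


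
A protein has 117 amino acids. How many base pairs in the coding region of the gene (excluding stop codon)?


Each amino acid = 1 codon = 3 bp
bp = 117 * 3 = 351 bp

351 bp


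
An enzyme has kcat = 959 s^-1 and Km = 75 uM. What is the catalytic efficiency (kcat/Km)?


Catalytic efficiency = kcat / Km
= 959 / 75
= 12.7867 uM^-1*s^-1

12.7867 uM^-1*s^-1


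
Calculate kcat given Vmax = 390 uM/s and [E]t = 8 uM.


kcat = Vmax / [E]t
kcat = 390 / 8
kcat = 48.75 s^-1

48.75 s^-1


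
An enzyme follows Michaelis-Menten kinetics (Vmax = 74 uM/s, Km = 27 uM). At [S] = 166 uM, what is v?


v = Vmax * [S] / (Km + [S])
v = 74 * 166 / (27 + 166)
v = 63.6477 uM/s

63.6477 uM/s


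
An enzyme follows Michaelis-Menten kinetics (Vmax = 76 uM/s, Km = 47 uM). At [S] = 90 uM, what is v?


v = Vmax * [S] / (Km + [S])
v = 76 * 90 / (47 + 90)
v = 49.927 uM/s

49.927 uM/s


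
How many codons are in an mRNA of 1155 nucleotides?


codons = nucleotides / 3
codons = 1155 / 3 = 385

385


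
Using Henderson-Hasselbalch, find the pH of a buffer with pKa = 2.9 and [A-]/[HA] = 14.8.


pH = pKa + log10([A-]/[HA])
pH = 2.9 + log10(14.8)
pH = 4.0703

4.0703


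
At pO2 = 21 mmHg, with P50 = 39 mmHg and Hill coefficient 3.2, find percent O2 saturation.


Y = pO2^n / (P50^n + pO2^n)
Y = 21^3.2 / (39^3.2 + 21^3.2)
Y = 12.12%

12.12%


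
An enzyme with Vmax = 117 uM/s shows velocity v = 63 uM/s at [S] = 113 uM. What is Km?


Km = [S] * (Vmax - v) / v
Km = 113 * (117 - 63) / 63
Km = 96.8571 uM

96.8571 uM


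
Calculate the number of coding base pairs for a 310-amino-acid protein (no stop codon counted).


Each amino acid = 1 codon = 3 bp
bp = 310 * 3 = 930 bp

930 bp


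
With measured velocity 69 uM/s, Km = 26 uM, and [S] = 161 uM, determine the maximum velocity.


Vmax = v * (Km + [S]) / [S]
Vmax = 69 * (26 + 161) / 161
Vmax = 80.1429 uM/s

80.1429 uM/s


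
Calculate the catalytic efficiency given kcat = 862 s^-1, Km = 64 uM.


Catalytic efficiency = kcat / Km
= 862 / 64
= 13.4688 uM^-1*s^-1

13.4688 uM^-1*s^-1


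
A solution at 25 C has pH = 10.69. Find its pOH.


pOH = 14 - pH
pOH = 14 - 10.69
pOH = 3.31

3.31


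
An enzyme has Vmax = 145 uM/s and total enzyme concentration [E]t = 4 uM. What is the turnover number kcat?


kcat = Vmax / [E]t
kcat = 145 / 4
kcat = 36.25 s^-1

36.25 s^-1


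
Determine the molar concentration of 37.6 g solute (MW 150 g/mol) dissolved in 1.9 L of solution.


C = (mass / MW) / volume
C = (37.6 / 150) / 1.9
C = 0.1319 M

0.1319 M


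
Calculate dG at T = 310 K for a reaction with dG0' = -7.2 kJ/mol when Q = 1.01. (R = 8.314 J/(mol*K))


dG = dG0' + RT * ln(Q) / 1000
dG = -7.2 + 8.314 * 310 * ln(1.01) / 1000
dG = -7.1744 kJ/mol

-7.1744 kJ/mol


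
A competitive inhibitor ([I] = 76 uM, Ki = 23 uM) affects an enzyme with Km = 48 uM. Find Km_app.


Km_app = Km * (1 + [I]/Ki)
Km_app = 48 * (1 + 76/23)
Km_app = 206.6087 uM

206.6087 uM


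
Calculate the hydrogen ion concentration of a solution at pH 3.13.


[H+] = 10^(-pH)
[H+] = 10^(-3.13)
[H+] = 7.413e-04 M

7.413e-04 M


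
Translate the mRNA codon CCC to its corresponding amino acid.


Standard genetic code lookup.
Codon CCC -> Pro

Pro


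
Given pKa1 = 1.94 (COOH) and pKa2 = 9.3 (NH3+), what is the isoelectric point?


pI = (pKa1 + pKa2) / 2
pI = (1.94 + 9.3) / 2
pI = 5.62

5.62


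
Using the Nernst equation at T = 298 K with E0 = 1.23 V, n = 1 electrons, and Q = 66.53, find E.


E = E0 - (RT/nF) * ln(Q)
E = 1.23 - (8.314 * 298 / (1 * 96485)) * ln(66.53)
E = 1.1222 V

1.1222 V


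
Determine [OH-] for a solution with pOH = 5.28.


[OH-] = 10^(-pOH)
[OH-] = 10^(-5.28)
[OH-] = 5.248e-06 M

5.248e-06 M


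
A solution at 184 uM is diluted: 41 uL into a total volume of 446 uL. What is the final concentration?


C2 = C1 * V1 / V2
C2 = 184 * 41 / 446
C2 = 16.9148 uM

16.9148 uM


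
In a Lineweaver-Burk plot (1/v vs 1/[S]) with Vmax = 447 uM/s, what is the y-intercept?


y-intercept = 1/Vmax
= 1/447
= 0.0022 s/uM

0.0022 s/uM


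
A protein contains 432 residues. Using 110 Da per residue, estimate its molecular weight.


MW = n_residues * 110 Da
MW = 432 * 110
MW = 47520 Da

47520 Da


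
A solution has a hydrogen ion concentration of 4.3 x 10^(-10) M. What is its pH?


pH = -log10([H+])
pH = -log10(4.3 x 10^(-10))
pH = 9.3665

9.3665


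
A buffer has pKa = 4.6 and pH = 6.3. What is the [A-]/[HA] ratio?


[A-]/[HA] = 10^(pH - pKa)
= 10^(6.3 - 4.6)
= 50.1187

50.1187


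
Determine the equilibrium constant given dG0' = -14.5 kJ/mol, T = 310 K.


Keq = exp(-dG0 * 1000 / (R * T))
Keq = exp(-(-14.5) * 1000 / (8.314 * 310))
Keq = 277.5373

277.5373


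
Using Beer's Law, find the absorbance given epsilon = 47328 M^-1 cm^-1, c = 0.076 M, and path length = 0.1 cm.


A = epsilon * c * l
A = 47328 * 0.076 * 0.1
A = 359.6928

359.6928


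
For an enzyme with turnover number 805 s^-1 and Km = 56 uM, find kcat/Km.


Catalytic efficiency = kcat / Km
= 805 / 56
= 14.375 uM^-1*s^-1

14.375 uM^-1*s^-1


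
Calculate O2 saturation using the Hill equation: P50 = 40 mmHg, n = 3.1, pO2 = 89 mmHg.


Y = pO2^n / (P50^n + pO2^n)
Y = 89^3.1 / (40^3.1 + 89^3.1)
Y = 92.27%

92.27%


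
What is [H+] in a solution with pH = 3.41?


[H+] = 10^(-pH)
[H+] = 10^(-3.41)
[H+] = 3.890e-04 M

3.890e-04 M


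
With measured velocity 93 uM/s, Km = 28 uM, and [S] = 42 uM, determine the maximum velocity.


Vmax = v * (Km + [S]) / [S]
Vmax = 93 * (28 + 42) / 42
Vmax = 155.0 uM/s

155.0 uM/s


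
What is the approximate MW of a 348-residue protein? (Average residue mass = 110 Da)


MW = n_residues * 110 Da
MW = 348 * 110
MW = 38280 Da

38280 Da


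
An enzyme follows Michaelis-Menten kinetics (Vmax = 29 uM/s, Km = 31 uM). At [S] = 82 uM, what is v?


v = Vmax * [S] / (Km + [S])
v = 29 * 82 / (31 + 82)
v = 21.0442 uM/s

21.0442 uM/s


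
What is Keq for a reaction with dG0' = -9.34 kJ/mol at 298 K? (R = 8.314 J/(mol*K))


Keq = exp(-dG0 * 1000 / (R * T))
Keq = exp(-(-9.34) * 1000 / (8.314 * 298))
Keq = 43.3722

43.3722


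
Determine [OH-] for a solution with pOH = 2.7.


[OH-] = 10^(-pOH)
[OH-] = 10^(-2.7)
[OH-] = 0.002 M

0.002 M


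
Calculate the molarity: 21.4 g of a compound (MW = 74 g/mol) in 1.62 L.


C = (mass / MW) / volume
C = (21.4 / 74) / 1.62
C = 0.1785 M

0.1785 M


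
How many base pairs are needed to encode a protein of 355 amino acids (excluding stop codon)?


Each amino acid = 1 codon = 3 bp
bp = 355 * 3 = 1065 bp

1065 bp


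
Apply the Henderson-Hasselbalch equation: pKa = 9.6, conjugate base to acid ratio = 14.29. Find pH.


pH = pKa + log10([A-]/[HA])
pH = 9.6 + log10(14.29)
pH = 10.755

10.755


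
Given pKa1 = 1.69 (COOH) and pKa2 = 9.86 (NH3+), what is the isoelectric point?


pI = (pKa1 + pKa2) / 2
pI = (1.69 + 9.86) / 2
pI = 5.775

5.775


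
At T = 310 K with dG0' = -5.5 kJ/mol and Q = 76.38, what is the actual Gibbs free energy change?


dG = dG0' + RT * ln(Q) / 1000
dG = -5.5 + 8.314 * 310 * ln(76.38) / 1000
dG = 5.6746 kJ/mol

5.6746 kJ/mol


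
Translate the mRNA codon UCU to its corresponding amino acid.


Standard genetic code lookup.
Codon UCU -> Ser

Ser


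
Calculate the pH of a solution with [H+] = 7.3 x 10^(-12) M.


pH = -log10([H+])
pH = -log10(7.3 x 10^(-12))
pH = 11.1367

11.1367


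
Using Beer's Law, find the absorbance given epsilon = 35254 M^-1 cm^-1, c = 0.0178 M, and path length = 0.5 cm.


A = epsilon * c * l
A = 35254 * 0.0178 * 0.5
A = 313.7606

313.7606


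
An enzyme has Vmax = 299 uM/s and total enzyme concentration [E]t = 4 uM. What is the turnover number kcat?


kcat = Vmax / [E]t
kcat = 299 / 4
kcat = 74.75 s^-1

74.75 s^-1


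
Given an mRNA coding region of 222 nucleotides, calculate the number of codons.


codons = nucleotides / 3
codons = 222 / 3 = 74

74


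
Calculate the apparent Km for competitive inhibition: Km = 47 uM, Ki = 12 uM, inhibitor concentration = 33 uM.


Km_app = Km * (1 + [I]/Ki)
Km_app = 47 * (1 + 33/12)
Km_app = 176.25 uM

176.25 uM


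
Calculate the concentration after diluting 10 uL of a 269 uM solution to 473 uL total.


C2 = C1 * V1 / V2
C2 = 269 * 10 / 473
C2 = 5.6871 uM

5.6871 uM


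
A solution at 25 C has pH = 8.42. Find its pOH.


pOH = 14 - pH
pOH = 14 - 8.42
pOH = 5.58

5.58


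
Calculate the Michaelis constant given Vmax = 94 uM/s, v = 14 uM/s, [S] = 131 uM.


Km = [S] * (Vmax - v) / v
Km = 131 * (94 - 14) / 14
Km = 748.5714 uM

748.5714 uM


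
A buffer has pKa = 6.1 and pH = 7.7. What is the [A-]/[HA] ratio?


[A-]/[HA] = 10^(pH - pKa)
= 10^(7.7 - 6.1)
= 39.8107

39.8107


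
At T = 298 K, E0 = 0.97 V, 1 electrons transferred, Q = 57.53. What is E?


E = E0 - (RT/nF) * ln(Q)
E = 0.97 - (8.314 * 298 / (1 * 96485)) * ln(57.53)
E = 0.8659 V

0.8659 V


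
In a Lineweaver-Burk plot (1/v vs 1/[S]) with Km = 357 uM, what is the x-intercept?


x-intercept = -1/Km
= -1/357
= -0.0028 1/uM

-0.0028 1/uM


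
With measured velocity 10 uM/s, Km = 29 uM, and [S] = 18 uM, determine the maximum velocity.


Vmax = v * (Km + [S]) / [S]
Vmax = 10 * (29 + 18) / 18
Vmax = 26.1111 uM/s

26.1111 uM/s


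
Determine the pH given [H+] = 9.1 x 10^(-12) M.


pH = -log10([H+])
pH = -log10(9.1 x 10^(-12))
pH = 11.041

11.041


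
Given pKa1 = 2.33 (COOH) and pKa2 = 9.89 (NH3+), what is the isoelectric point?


pI = (pKa1 + pKa2) / 2
pI = (2.33 + 9.89) / 2
pI = 6.11

6.11


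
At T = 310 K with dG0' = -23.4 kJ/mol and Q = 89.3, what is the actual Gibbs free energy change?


dG = dG0' + RT * ln(Q) / 1000
dG = -23.4 + 8.314 * 310 * ln(89.3) / 1000
dG = -11.8226 kJ/mol

-11.8226 kJ/mol


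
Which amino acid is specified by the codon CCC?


Standard genetic code lookup.
Codon CCC -> Pro

Pro


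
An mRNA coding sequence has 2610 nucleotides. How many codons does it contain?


codons = nucleotides / 3
codons = 2610 / 3 = 870

870


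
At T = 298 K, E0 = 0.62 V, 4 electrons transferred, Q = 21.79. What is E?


E = E0 - (RT/nF) * ln(Q)
E = 0.62 - (8.314 * 298 / (4 * 96485)) * ln(21.79)
E = 0.6002 V

0.6002 V


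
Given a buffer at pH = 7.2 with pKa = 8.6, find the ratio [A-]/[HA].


[A-]/[HA] = 10^(pH - pKa)
= 10^(7.2 - 8.6)
= 0.0398

0.0398


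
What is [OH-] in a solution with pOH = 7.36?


[OH-] = 10^(-pOH)
[OH-] = 10^(-7.36)
[OH-] = 4.365e-08 M

4.365e-08 M


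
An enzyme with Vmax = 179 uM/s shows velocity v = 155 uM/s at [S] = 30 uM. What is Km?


Km = [S] * (Vmax - v) / v
Km = 30 * (179 - 155) / 155
Km = 4.6452 uM

4.6452 uM


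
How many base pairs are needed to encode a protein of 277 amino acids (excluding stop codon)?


Each amino acid = 1 codon = 3 bp
bp = 277 * 3 = 831 bp

831 bp


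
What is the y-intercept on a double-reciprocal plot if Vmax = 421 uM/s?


y-intercept = 1/Vmax
= 1/421
= 0.0024 s/uM

0.0024 s/uM


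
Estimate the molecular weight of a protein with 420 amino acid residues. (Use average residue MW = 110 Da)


MW = n_residues * 110 Da
MW = 420 * 110
MW = 46200 Da

46200 Da


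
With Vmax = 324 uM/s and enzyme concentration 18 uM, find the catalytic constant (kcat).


kcat = Vmax / [E]t
kcat = 324 / 18
kcat = 18.0 s^-1

18.0 s^-1


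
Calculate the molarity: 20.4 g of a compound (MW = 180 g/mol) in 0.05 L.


C = (mass / MW) / volume
C = (20.4 / 180) / 0.05
C = 2.2667 M

2.2667 M


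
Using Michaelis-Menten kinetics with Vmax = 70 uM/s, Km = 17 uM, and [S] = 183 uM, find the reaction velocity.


v = Vmax * [S] / (Km + [S])
v = 70 * 183 / (17 + 183)
v = 64.05 uM/s

64.05 uM/s


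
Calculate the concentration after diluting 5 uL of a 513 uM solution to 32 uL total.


C2 = C1 * V1 / V2
C2 = 513 * 5 / 32
C2 = 80.1562 uM

80.1562 uM


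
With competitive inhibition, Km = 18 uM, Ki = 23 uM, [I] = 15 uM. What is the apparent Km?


Km_app = Km * (1 + [I]/Ki)
Km_app = 18 * (1 + 15/23)
Km_app = 29.7391 uM

29.7391 uM


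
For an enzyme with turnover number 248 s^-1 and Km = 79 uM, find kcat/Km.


Catalytic efficiency = kcat / Km
= 248 / 79
= 3.1392 uM^-1*s^-1

3.1392 uM^-1*s^-1


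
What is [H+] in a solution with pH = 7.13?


[H+] = 10^(-pH)
[H+] = 10^(-7.13)
[H+] = 7.413e-08 M

7.413e-08 M


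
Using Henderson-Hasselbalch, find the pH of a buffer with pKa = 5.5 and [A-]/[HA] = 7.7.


pH = pKa + log10([A-]/[HA])
pH = 5.5 + log10(7.7)
pH = 6.3865

6.3865


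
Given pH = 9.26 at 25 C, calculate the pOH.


pOH = 14 - pH
pOH = 14 - 9.26
pOH = 4.74

4.74


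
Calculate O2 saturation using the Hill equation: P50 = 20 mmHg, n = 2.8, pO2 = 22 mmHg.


Y = pO2^n / (P50^n + pO2^n)
Y = 22^2.8 / (20^2.8 + 22^2.8)
Y = 56.63%

56.63%


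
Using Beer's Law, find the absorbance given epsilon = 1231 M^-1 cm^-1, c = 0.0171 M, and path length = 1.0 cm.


A = epsilon * c * l
A = 1231 * 0.0171 * 1.0
A = 21.0501

21.0501


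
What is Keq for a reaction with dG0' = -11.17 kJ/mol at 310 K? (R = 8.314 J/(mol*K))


Keq = exp(-dG0 * 1000 / (R * T))
Keq = exp(-(-11.17) * 1000 / (8.314 * 310))
Keq = 76.243

76.243


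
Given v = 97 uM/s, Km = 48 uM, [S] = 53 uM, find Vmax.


Vmax = v * (Km + [S]) / [S]
Vmax = 97 * (48 + 53) / 53
Vmax = 184.8491 uM/s

184.8491 uM/s


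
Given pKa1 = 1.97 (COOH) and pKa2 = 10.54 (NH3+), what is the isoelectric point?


pI = (pKa1 + pKa2) / 2
pI = (1.97 + 10.54) / 2
pI = 6.255

6.255


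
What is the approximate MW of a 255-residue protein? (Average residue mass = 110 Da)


MW = n_residues * 110 Da
MW = 255 * 110
MW = 28050 Da

28050 Da


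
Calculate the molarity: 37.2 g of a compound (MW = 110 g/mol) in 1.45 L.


C = (mass / MW) / volume
C = (37.2 / 110) / 1.45
C = 0.2332 M

0.2332 M


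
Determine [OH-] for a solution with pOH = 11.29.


[OH-] = 10^(-pOH)
[OH-] = 10^(-11.29)
[OH-] = 5.129e-12 M

5.129e-12 M


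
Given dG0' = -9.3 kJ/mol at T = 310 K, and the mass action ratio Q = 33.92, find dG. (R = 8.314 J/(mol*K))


dG = dG0' + RT * ln(Q) / 1000
dG = -9.3 + 8.314 * 310 * ln(33.92) / 1000
dG = -0.2174 kJ/mol

-0.2174 kJ/mol


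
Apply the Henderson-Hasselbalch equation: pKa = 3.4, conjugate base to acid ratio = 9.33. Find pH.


pH = pKa + log10([A-]/[HA])
pH = 3.4 + log10(9.33)
pH = 4.3699

4.3699


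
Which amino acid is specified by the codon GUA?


Standard genetic code lookup.
Codon GUA -> Val

Val


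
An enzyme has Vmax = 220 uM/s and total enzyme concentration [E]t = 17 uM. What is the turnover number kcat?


kcat = Vmax / [E]t
kcat = 220 / 17
kcat = 12.9412 s^-1

12.9412 s^-1


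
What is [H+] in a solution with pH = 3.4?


[H+] = 10^(-pH)
[H+] = 10^(-3.4)
[H+] = 3.981e-04 M

3.981e-04 M


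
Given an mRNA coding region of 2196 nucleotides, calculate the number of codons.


codons = nucleotides / 3
codons = 2196 / 3 = 732

732


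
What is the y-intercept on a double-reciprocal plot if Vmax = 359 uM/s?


y-intercept = 1/Vmax
= 1/359
= 0.0028 s/uM

0.0028 s/uM


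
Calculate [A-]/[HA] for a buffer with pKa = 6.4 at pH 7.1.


[A-]/[HA] = 10^(pH - pKa)
= 10^(7.1 - 6.4)
= 5.0119

5.0119


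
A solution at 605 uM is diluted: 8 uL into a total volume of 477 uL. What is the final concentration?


C2 = C1 * V1 / V2
C2 = 605 * 8 / 477
C2 = 10.1468 uM

10.1468 uM


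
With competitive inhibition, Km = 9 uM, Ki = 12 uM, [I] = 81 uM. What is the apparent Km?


Km_app = Km * (1 + [I]/Ki)
Km_app = 9 * (1 + 81/12)
Km_app = 69.75 uM

69.75 uM


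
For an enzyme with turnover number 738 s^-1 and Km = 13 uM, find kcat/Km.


Catalytic efficiency = kcat / Km
= 738 / 13
= 56.7692 uM^-1*s^-1

56.7692 uM^-1*s^-1


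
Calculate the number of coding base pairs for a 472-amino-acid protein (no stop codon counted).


Each amino acid = 1 codon = 3 bp
bp = 472 * 3 = 1416 bp

1416 bp


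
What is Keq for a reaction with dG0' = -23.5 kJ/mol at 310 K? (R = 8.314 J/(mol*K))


Keq = exp(-dG0 * 1000 / (R * T))
Keq = exp(-(-23.5) * 1000 / (8.314 * 310))
Keq = 9117.2891

9117.2891


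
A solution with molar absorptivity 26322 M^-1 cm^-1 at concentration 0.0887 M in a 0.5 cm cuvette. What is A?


A = epsilon * c * l
A = 26322 * 0.0887 * 0.5
A = 1167.3807

1167.3807


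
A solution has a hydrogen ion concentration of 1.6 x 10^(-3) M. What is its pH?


pH = -log10([H+])
pH = -log10(1.6 x 10^(-3))
pH = 2.7959

2.7959


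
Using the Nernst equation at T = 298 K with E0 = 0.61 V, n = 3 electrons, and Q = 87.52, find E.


E = E0 - (RT/nF) * ln(Q)
E = 0.61 - (8.314 * 298 / (3 * 96485)) * ln(87.52)
E = 0.5717 V

0.5717 V


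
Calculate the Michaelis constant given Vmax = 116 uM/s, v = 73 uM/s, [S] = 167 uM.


Km = [S] * (Vmax - v) / v
Km = 167 * (116 - 73) / 73
Km = 98.3699 uM

98.3699 uM


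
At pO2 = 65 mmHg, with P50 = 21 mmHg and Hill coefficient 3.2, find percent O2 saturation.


Y = pO2^n / (P50^n + pO2^n)
Y = 65^3.2 / (21^3.2 + 65^3.2)
Y = 97.38%

97.38%


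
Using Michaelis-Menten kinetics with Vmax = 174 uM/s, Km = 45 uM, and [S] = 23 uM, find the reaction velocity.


v = Vmax * [S] / (Km + [S])
v = 174 * 23 / (45 + 23)
v = 58.8529 uM/s

58.8529 uM/s


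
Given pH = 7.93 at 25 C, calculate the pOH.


pOH = 14 - pH
pOH = 14 - 7.93
pOH = 6.07

6.07


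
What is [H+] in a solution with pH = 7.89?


[H+] = 10^(-pH)
[H+] = 10^(-7.89)
[H+] = 1.288e-08 M

1.288e-08 M


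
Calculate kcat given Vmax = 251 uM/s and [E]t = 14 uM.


kcat = Vmax / [E]t
kcat = 251 / 14
kcat = 17.9286 s^-1

17.9286 s^-1


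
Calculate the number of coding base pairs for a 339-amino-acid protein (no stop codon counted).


Each amino acid = 1 codon = 3 bp
bp = 339 * 3 = 1017 bp

1017 bp


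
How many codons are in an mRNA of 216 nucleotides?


codons = nucleotides / 3
codons = 216 / 3 = 72

72


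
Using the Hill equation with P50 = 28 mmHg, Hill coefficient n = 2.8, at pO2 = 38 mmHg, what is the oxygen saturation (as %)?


Y = pO2^n / (P50^n + pO2^n)
Y = 38^2.8 / (28^2.8 + 38^2.8)
Y = 70.16%

70.16%


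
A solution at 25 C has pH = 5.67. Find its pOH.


pOH = 14 - pH
pOH = 14 - 5.67
pOH = 8.33

8.33


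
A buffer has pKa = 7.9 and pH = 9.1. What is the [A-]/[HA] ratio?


[A-]/[HA] = 10^(pH - pKa)
= 10^(9.1 - 7.9)
= 15.8489

15.8489


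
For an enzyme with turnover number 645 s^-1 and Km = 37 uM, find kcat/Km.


Catalytic efficiency = kcat / Km
= 645 / 37
= 17.4324 uM^-1*s^-1

17.4324 uM^-1*s^-1


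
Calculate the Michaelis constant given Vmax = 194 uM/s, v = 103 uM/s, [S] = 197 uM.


Km = [S] * (Vmax - v) / v
Km = 197 * (194 - 103) / 103
Km = 174.0485 uM

174.0485 uM


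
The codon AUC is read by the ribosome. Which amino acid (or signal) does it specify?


Standard genetic code lookup.
Codon AUC -> Ile

Ile


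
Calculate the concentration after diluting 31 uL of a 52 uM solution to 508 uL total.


C2 = C1 * V1 / V2
C2 = 52 * 31 / 508
C2 = 3.1732 uM

3.1732 uM


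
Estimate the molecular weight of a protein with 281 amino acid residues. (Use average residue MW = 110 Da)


MW = n_residues * 110 Da
MW = 281 * 110
MW = 30910 Da

30910 Da


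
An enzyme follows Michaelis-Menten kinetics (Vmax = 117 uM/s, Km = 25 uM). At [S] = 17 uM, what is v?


v = Vmax * [S] / (Km + [S])
v = 117 * 17 / (25 + 17)
v = 47.3571 uM/s

47.3571 uM/s


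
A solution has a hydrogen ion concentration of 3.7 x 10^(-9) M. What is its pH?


pH = -log10([H+])
pH = -log10(3.7 x 10^(-9))
pH = 8.4318

8.4318


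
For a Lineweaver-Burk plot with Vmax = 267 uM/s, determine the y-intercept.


y-intercept = 1/Vmax
= 1/267
= 0.0037 s/uM

0.0037 s/uM


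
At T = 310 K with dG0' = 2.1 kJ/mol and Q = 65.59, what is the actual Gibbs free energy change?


dG = dG0' + RT * ln(Q) / 1000
dG = 2.1 + 8.314 * 310 * ln(65.59) / 1000
dG = 12.8821 kJ/mol

12.8821 kJ/mol


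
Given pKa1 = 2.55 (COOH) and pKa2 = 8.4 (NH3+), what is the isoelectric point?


pI = (pKa1 + pKa2) / 2
pI = (2.55 + 8.4) / 2
pI = 5.475

5.475


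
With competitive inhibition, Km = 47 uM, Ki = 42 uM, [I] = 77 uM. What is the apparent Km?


Km_app = Km * (1 + [I]/Ki)
Km_app = 47 * (1 + 77/42)
Km_app = 133.1667 uM

133.1667 uM


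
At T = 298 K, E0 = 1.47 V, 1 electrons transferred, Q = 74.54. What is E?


E = E0 - (RT/nF) * ln(Q)
E = 1.47 - (8.314 * 298 / (1 * 96485)) * ln(74.54)
E = 1.3593 V

1.3593 V


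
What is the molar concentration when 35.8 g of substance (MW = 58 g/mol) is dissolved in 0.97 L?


C = (mass / MW) / volume
C = (35.8 / 58) / 0.97
C = 0.6363 M

0.6363 M


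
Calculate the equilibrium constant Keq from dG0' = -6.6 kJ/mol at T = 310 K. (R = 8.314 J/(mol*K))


Keq = exp(-dG0 * 1000 / (R * T))
Keq = exp(-(-6.6) * 1000 / (8.314 * 310))
Keq = 12.9459

12.9459


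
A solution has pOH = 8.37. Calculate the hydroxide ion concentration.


[OH-] = 10^(-pOH)
[OH-] = 10^(-8.37)
[OH-] = 4.266e-09 M

4.266e-09 M


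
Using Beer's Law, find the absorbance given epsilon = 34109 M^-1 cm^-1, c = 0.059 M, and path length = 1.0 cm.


A = epsilon * c * l
A = 34109 * 0.059 * 1.0
A = 2012.431

2012.431


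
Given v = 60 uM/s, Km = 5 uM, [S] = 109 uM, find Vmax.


Vmax = v * (Km + [S]) / [S]
Vmax = 60 * (5 + 109) / 109
Vmax = 62.7523 uM/s

62.7523 uM/s


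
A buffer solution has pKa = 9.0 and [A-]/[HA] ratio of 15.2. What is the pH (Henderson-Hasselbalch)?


pH = pKa + log10([A-]/[HA])
pH = 9.0 + log10(15.2)
pH = 10.1818

10.1818


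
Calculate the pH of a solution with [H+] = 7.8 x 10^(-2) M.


pH = -log10([H+])
pH = -log10(7.8 x 10^(-2))
pH = 1.1079

1.1079


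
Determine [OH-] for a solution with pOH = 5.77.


[OH-] = 10^(-pOH)
[OH-] = 10^(-5.77)
[OH-] = 1.698e-06 M

1.698e-06 M


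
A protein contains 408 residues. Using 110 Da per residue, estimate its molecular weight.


MW = n_residues * 110 Da
MW = 408 * 110
MW = 44880 Da

44880 Da


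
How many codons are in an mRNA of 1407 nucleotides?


codons = nucleotides / 3
codons = 1407 / 3 = 469

469


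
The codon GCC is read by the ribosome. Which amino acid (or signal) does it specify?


Standard genetic code lookup.
Codon GCC -> Ala

Ala


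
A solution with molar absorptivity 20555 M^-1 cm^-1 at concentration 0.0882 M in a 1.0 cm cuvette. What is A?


A = epsilon * c * l
A = 20555 * 0.0882 * 1.0
A = 1812.951

1812.951
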